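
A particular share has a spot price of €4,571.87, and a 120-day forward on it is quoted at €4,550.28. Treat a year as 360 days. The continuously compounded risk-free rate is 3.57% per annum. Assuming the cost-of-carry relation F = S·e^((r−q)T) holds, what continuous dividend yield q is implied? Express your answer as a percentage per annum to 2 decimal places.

4.99%

From F = S·e^((r−q)T): (r − q) = ln(F/S)/T
ln(4550.28/4571.87) = ln(0.995278) = -0.004733
(r − q) = -0.004733 / (120/360) = -0.014199
q = r − ln(F/S)/T = 0.0357 + 0.014199 = 0.049899
q = 4.99%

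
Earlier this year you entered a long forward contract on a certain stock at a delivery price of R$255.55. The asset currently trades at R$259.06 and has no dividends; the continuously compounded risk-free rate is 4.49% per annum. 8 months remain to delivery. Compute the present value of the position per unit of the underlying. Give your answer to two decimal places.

R$11.05

Current fair forward for the remaining 8 months: F = S·e^(r·T), r = 0.0449
F = 259.06 · e^(0.0449 × 8/12) = 259.06 × 1.030386 = 266.9318
Value of long forward = (F − K)·e^(−rT) = (266.9318 − 255.55) · e^(−0.0449·8/12)
= 11.3818 × 0.970510 = 11.05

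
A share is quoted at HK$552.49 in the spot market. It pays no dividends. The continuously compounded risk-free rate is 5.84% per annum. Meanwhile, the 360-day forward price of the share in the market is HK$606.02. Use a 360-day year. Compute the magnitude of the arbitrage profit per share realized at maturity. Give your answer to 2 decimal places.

Fair forward: F* = S·e^(carry·T), with carry = r = 0.0584
F* = 552.49 · e^(0.0584 × 360/360) = 552.49 · e^0.058400 = 552.49 × 1.060139 = HK$585.7162
Market HK$606.02 > fair HK$585.7162: forward overpriced → cash-and-carry (buy spot, short the forward).
At maturity, profit = |F_mkt − F*| = |606.02 − 585.7162| = HK$20.30 per share

HK$20.30 per share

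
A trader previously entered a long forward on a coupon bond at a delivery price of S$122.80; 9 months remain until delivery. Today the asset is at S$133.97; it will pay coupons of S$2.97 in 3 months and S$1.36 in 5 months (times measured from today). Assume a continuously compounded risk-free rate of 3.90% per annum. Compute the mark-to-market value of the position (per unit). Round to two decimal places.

S$10.43

PV(remaining coupons) I = 2.97·e^(−0.0390·3/12) + 1.36·e^(−0.0390·5/12) = 4.2793
Current forward F = (S − I)·e^(rT) = (133.97 − 4.2793)·e^(0.0390·9/12) = 129.6907 × 1.029682 = 133.5402
Value (long) = (F − K)·e^(−rT) = (133.5402 − 122.80) × 0.971174 = 10.4306
Value = S$10.43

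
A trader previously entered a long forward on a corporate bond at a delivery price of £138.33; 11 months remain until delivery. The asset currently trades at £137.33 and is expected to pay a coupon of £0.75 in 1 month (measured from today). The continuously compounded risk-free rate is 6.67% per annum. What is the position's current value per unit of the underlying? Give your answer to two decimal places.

PV(remaining coupons) I = 0.75·e^(−0.0667·1/12) = 0.7458
Current forward F = (S − I)·e^(rT) = (137.33 − 0.7458)·e^(0.0667·11/12) = 136.5842 × 1.063050 = 145.1958
Value (long) = (F − K)·e^(−rT) = (145.1958 − 138.33) × 0.940690 = 6.4586
Value = £6.46

£6.46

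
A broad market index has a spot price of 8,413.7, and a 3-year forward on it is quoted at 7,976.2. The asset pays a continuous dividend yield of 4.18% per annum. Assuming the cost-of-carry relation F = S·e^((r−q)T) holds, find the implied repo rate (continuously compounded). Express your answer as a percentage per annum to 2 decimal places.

From F = S·e^((r−q)T): (r − q) = ln(F/S)/T
ln(7976.2/8413.7) = ln(0.948001) = -0.053400
(r − q) = -0.053400 / (3) = -0.017800
r = ln(F/S)/T + q = -0.017800 + 0.0418 = 0.024000
r = 2.40%

2.40%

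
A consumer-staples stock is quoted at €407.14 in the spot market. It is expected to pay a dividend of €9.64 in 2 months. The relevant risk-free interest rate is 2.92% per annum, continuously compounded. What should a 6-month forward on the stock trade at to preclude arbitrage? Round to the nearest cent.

PV(dividends) I = 9.64·e^(−0.0292·2/12)
I = 9.5932
F = (S − I)·e^(rT) = (407.14 − 9.5932) · e^(0.0292·6/12)
= 397.5468 · e^0.014600 = 397.5468 × 1.014707 = €403.39

€403.39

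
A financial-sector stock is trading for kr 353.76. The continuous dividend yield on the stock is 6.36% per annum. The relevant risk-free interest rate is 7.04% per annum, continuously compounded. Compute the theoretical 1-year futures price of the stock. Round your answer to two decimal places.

F = S·e^((r − q)T) = 353.76 · e^((0.0704 − 0.0636) × 1)
= 353.76 · e^0.006800 = 353.76 × 1.006823
F = kr 356.17

kr 356.17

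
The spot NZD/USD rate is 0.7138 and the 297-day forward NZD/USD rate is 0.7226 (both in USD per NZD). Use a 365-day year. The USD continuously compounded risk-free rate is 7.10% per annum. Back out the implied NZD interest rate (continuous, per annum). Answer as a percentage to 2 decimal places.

5.59%

F = S·e^((r_USD − r_NZD)T) ⇒ r_NZD = r_USD − ln(F/S)/T
ln(0.7226/0.7138) = 0.012253; /(297/365) = 0.015058
r_NZD = 0.0710 − 0.015058 = 0.055942
r_NZD = 5.59%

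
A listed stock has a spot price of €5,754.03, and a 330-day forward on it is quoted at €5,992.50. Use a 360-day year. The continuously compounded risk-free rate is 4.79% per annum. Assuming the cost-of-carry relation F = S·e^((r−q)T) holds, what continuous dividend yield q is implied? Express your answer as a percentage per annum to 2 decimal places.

0.36%

From F = S·e^((r−q)T): (r − q) = ln(F/S)/T
ln(5992.50/5754.03) = ln(1.041444) = 0.040608
(r − q) = 0.040608 / (330/360) = 0.044300
q = r − ln(F/S)/T = 0.0479 − 0.044300 = 0.003600
q = 0.36%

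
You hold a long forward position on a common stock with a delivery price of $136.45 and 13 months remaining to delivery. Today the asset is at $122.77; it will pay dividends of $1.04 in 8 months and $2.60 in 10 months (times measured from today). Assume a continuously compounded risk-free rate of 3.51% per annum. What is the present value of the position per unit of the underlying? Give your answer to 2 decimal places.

PV(remaining dividends) I = 1.04·e^(−0.0351·8/12) + 2.60·e^(−0.0351·10/12) = 3.5410
Current forward F = (S − I)·e^(rT) = (122.77 − 3.5410)·e^(0.0351·13/12) = 119.2290 × 1.038757 = 123.8500
Value (long) = (F − K)·e^(−rT) = (123.8500 − 136.45) × 0.962689 = -12.1299
Value = -$12.13

-$12.13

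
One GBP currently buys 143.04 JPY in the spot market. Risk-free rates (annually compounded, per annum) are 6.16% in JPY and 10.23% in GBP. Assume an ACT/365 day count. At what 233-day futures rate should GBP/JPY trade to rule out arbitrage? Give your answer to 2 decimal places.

139.65

By covered interest parity, F = S · (1+r_JPY)^T / (1+r_GBP)^T
= 143.04 × 1.038897 / 1.064149 = 143.04 × 0.976270
F = 139.65 JPY per GBP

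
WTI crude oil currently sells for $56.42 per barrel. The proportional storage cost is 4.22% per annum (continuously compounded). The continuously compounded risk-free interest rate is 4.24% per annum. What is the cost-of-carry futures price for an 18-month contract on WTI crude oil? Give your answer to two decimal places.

Net carry = r + u − y = 0.0424 + 0.0422 − 0.0000 = 0.0846
F = S·e^((r+u−y)T) = 56.42 · e^(0.0846 × 18/12) = 56.42 · e^0.126900
= 56.42 × 1.135303 = $64.05 per barrel

$64.05 per barrel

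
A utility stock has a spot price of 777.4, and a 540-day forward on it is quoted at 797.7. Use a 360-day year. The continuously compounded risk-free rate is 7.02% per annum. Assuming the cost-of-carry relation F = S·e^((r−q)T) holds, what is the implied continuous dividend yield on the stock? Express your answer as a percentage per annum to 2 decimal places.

From F = S·e^((r−q)T): (r − q) = ln(F/S)/T
ln(797.7/777.4) = ln(1.026113) = 0.025778
(r − q) = 0.025778 / (540/360) = 0.017185
q = r − ln(F/S)/T = 0.0702 − 0.017185 = 0.053015
q = 5.30%

5.30%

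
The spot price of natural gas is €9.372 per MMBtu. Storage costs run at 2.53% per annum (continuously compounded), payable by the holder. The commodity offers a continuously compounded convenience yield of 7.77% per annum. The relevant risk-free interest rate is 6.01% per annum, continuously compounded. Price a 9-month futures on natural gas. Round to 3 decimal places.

€9.426 per MMBtu

Net carry = r + u − y = 0.0601 + 0.0253 − 0.0777 = 0.0077
F = S·e^((r+u−y)T) = 9.372 · e^(0.0077 × 9/12) = 9.372 · e^0.005775
= 9.372 × 1.005792 = €9.426 per MMBtu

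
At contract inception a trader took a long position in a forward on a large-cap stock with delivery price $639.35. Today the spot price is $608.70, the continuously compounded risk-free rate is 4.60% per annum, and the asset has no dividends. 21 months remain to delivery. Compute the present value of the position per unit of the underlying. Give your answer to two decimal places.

Current fair forward for the remaining 21 months: F = S·e^(r·T), r = 0.0460
F = 608.70 · e^(0.0460 × 21/12) = 608.70 × 1.083829 = 659.7267
Value of long forward = (F − K)·e^(−rT) = (659.7267 − 639.35) · e^(−0.0460·21/12)
= 20.3767 × 0.922655 = 18.80

$18.80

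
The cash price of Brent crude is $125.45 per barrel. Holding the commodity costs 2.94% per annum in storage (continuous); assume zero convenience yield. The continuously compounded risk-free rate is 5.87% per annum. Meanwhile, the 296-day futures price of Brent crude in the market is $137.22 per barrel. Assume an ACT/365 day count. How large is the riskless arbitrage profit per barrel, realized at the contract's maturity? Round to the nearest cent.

$2.48 per barrel

Fair futures: F* = S·e^(carry·T), with carry = (r + u) = 0.0587 + 0.0294 = 0.0881
F* = 125.45 · e^(0.0881 × 296/365) = 125.45 · e^0.071445 = 125.45 × 1.074059 = $134.7407
Market $137.22 > fair $134.7407: forward overpriced → cash-and-carry (buy spot, short the forward).
At maturity, profit = |F_mkt − F*| = |137.22 − 134.7407| = $2.48 per barrel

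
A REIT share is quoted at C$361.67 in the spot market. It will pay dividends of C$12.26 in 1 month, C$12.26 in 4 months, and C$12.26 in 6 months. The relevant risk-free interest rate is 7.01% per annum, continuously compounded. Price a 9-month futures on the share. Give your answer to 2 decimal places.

PV(dividends) I = 12.26·e^(−0.0701·1/12) + 12.26·e^(−0.0701·4/12) + 12.26·e^(−0.0701·6/12)
I = 12.1886 + 11.9768 + 11.8377 = 36.0031
F = (S − I)·e^(rT) = (361.67 − 36.0031) · e^(0.0701·9/12)
= 325.6669 · e^0.052575 = 325.6669 × 1.053982 = C$343.25

C$343.25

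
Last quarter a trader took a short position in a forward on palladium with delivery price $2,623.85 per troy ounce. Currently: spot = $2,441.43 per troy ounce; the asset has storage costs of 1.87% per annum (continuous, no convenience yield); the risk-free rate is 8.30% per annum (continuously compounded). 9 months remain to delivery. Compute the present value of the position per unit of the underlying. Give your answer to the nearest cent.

-$10.42 per troy ounce

Current fair forward for the remaining 9 months: F = S·e^((r + u)·T), (r + u) = 0.0830 + 0.0187 = 0.1017
F = 2441.43 · e^(0.1017 × 9/12) = 2441.43 × 1.07925933 = 2634.9361
Value of long forward = (F − K)·e^(−rT) = (2634.9361 − 2623.85) · e^(−0.0830·9/12)
= 11.0861 × 0.93964795 = 10.42
Short position value = −(long value) = -$10.42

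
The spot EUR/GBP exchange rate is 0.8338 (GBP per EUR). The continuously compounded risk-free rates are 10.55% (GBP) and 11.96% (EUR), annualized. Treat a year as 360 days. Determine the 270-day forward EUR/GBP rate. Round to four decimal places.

0.8250

F = S·e^((r_GBP − r_EUR)T) = 0.8338 · e^((0.1055 − 0.1196) × 270/360)
= 0.8338 · e^-0.010575 = 0.8338 × 0.989481
F = 0.8250 GBP per EUR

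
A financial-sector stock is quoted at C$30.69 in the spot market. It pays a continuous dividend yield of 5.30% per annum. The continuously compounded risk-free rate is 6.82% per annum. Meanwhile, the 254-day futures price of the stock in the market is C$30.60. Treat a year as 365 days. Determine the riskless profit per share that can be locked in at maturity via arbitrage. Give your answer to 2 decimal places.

C$0.42 per share

Fair futures: F* = S·e^(carry·T), with carry = (r − q) = 0.0682 − 0.0530 = 0.0152
F* = 30.69 · e^(0.0152 × 254/365) = 30.69 · e^0.010578 = 30.69 × 1.010634 = C$31.0164
Market C$30.60 < fair C$31.0164: forward underpriced → reverse cash-and-carry (short spot, go long the forward).
At maturity, profit = |F_mkt − F*| = |30.60 − 31.0164| = C$0.42 per share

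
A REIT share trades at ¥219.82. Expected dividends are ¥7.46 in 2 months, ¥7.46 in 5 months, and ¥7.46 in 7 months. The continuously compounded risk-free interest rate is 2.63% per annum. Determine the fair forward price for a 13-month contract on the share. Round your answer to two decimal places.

¥203.38

PV(dividends) I = 7.46·e^(−0.0263·2/12) + 7.46·e^(−0.0263·5/12) + 7.46·e^(−0.0263·7/12)
I = 7.4274 + 7.3787 + 7.3464 = 22.1525
F = (S − I)·e^(rT) = (219.82 − 22.1525) · e^(0.0263·13/12)
= 197.6675 · e^0.028492 = 197.6675 × 1.028902 = ¥203.38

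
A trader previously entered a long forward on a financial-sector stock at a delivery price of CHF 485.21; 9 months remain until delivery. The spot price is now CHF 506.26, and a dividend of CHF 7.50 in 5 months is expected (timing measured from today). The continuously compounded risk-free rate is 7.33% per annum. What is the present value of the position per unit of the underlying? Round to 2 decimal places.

CHF 39.73

PV(remaining dividends) I = 7.50·e^(−0.0733·5/12) = 7.2744
Current forward F = (S − I)·e^(rT) = (506.26 − 7.2744)·e^(0.0733·9/12) = 498.9856 × 1.056514 = 527.1853
Value (long) = (F − K)·e^(−rT) = (527.1853 − 485.21) × 0.946509 = 39.7300
Value = CHF 39.73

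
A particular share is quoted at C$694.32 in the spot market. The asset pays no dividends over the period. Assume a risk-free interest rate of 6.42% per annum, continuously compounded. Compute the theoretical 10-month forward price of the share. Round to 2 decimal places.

C$732.48

F = S·e^(rT) = 694.32 · e^(0.0642 × 10/12)
= 694.32 · e^0.053500 = 694.32 × 1.054957
F = C$732.48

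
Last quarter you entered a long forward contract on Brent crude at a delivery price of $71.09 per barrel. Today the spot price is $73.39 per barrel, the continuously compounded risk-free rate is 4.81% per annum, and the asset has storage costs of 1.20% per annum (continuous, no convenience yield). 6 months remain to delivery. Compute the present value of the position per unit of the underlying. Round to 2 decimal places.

Current fair forward for the remaining 6 months: F = S·e^((r + u)·T), (r + u) = 0.0481 + 0.0120 = 0.0601
F = 73.39 · e^(0.0601 × 6/12) = 73.39 × 1.030506 = 75.6288
Value of long forward = (F − K)·e^(−rT) = (75.6288 − 71.09) · e^(−0.0481·6/12)
= 4.5388 × 0.976237 = 4.43

$4.43 per barrel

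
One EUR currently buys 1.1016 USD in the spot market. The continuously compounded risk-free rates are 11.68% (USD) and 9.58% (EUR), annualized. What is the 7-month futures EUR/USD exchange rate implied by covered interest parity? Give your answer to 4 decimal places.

1.1152

F = S·e^((r_USD − r_EUR)T) = 1.1016 · e^((0.1168 − 0.0958) × 7/12)
= 1.1016 · e^0.012250 = 1.1016 × 1.012325
F = 1.1152 USD per EUR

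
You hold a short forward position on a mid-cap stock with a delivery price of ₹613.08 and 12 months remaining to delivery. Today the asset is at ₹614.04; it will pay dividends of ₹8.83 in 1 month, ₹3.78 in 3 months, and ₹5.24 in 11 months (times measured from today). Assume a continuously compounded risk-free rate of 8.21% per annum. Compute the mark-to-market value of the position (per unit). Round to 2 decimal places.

-₹31.95

PV(remaining dividends) I = 8.83·e^(−0.0821·1/12) + 3.78·e^(−0.0821·3/12) + 5.24·e^(−0.0821·11/12) = 17.3331
Current forward F = (S − I)·e^(rT) = (614.04 − 17.3331)·e^(0.0821·12/12) = 596.7069 × 1.085564 = 647.7635
Value (long) = (F − K)·e^(−rT) = (647.7635 − 613.08) × 0.921180 = 31.9497
Short position value = −(long value) = -₹31.95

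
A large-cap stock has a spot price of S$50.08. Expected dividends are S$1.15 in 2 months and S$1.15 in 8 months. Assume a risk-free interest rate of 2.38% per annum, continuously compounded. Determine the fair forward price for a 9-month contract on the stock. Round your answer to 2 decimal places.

PV(dividends) I = 1.15·e^(−0.0238·2/12) + 1.15·e^(−0.0238·8/12)
I = 1.1454 + 1.1319 = 2.2773
F = (S − I)·e^(rT) = (50.08 − 2.2773) · e^(0.0238·9/12)
= 47.8027 · e^0.017850 = 47.8027 × 1.018010 = S$48.66

S$48.66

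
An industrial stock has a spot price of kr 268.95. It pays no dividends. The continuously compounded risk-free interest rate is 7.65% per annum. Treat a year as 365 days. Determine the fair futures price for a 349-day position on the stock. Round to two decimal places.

F = S·e^(rT) = 268.95 · e^(0.0765 × 349/365)
= 268.95 · e^0.073147 = 268.95 × 1.075889
F = kr 289.36

kr 289.36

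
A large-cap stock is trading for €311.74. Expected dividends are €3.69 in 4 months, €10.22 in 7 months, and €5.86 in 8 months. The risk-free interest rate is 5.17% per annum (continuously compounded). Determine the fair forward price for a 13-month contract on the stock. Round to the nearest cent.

PV(dividends) I = 3.69·e^(−0.0517·4/12) + 10.22·e^(−0.0517·7/12) + 5.86·e^(−0.0517·8/12)
I = 3.6270 + 9.9164 + 5.6615 = 19.2049
F = (S − I)·e^(rT) = (311.74 − 19.2049) · e^(0.0517·13/12)
= 292.5351 · e^0.056008 = 292.5351 × 1.057606 = €309.39

€309.39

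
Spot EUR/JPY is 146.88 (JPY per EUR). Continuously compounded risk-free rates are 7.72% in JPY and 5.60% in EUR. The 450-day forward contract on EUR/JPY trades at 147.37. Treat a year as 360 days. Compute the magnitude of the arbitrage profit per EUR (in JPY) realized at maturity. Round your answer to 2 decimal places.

3.45 per EUR (in JPY)

Fair forward: F* = S·e^(carry·T), with carry = (r_JPY − r_EUR) = 0.0772 − 0.0560 = 0.0212
F* = 146.88 · e^(0.0212 × 450/360) = 146.88 · e^0.026500 = 146.88 × 1.026854 = 150.8243
Market 147.37 < fair 150.8243: forward underpriced → reverse cash-and-carry (short spot, go long the forward).
At maturity, profit = |F_mkt − F*| = |147.37 − 150.8243| = 3.45 per EUR (in JPY)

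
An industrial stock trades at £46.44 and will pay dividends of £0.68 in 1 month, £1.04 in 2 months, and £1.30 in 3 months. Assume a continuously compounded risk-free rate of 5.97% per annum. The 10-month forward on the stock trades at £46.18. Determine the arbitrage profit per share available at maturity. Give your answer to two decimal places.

PV(dividends) I = 0.68·e^(−0.0597·1/12) + 1.04·e^(−0.0597·2/12) + 1.30·e^(−0.0597·3/12) = 2.9871
Fair forward F* = (S − I)·e^(rT) = (46.44 − 2.9871)·e^0.049750 = 43.4529 × 1.051008 = 45.6693
Market £46.18 > fair 45.6693: forward overpriced → cash-and-carry (borrow at r, buy the stock and collect the dividends, short the forward).
Profit at T = |F_mkt − F*| = |46.18 − 45.6693| = £0.51 per share

£0.51 per share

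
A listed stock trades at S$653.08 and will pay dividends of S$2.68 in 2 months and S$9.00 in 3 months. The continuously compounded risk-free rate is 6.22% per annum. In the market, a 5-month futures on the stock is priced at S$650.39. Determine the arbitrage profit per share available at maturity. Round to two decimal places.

PV(dividends) I = 2.68·e^(−0.0622·2/12) + 9.00·e^(−0.0622·3/12) = 11.5135
Fair futures F* = (S − I)·e^(rT) = (653.08 − 11.5135)·e^0.025917 = 641.5665 × 1.026256 = 658.4115
Market S$650.39 < fair 658.4115: forward underpriced → reverse cash-and-carry (short the stock, invest proceeds at r, pay the dividends, go long the forward).
Profit at T = |F_mkt − F*| = |650.39 − 658.4115| = S$8.02 per share

S$8.02 per share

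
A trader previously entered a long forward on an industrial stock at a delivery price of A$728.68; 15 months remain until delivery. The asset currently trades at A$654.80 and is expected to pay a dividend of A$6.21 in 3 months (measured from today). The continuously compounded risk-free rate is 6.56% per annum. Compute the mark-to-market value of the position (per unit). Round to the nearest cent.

PV(remaining dividends) I = 6.21·e^(−0.0656·3/12) = 6.1090
Current forward F = (S − I)·e^(rT) = (654.80 − 6.1090)·e^(0.0656·15/12) = 648.6910 × 1.085456 = 704.1255
Value (long) = (F − K)·e^(−rT) = (704.1255 − 728.68) × 0.921272 = -22.6214
Value = -A$22.62

-A$22.62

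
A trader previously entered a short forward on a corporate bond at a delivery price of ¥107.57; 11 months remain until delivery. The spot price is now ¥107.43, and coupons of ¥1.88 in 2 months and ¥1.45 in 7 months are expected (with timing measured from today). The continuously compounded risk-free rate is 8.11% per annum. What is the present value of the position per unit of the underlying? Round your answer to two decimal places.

PV(remaining coupons) I = 1.88·e^(−0.0811·2/12) + 1.45·e^(−0.0811·7/12) = 3.2378
Current forward F = (S − I)·e^(rT) = (107.43 − 3.2378)·e^(0.0811·11/12) = 104.1922 × 1.077175 = 112.2332
Value (long) = (F − K)·e^(−rT) = (112.2332 − 107.57) × 0.928354 = 4.3291
Short position value = −(long value) = -¥4.33

-¥4.33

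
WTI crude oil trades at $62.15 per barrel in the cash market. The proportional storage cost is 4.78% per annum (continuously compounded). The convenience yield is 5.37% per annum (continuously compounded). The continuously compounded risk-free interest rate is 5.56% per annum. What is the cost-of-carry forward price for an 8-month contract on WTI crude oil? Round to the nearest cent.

$64.24 per barrel

Net carry = r + u − y = 0.0556 + 0.0478 − 0.0537 = 0.0497
F = S·e^((r+u−y)T) = 62.15 · e^(0.0497 × 8/12) = 62.15 · e^0.033133
= 62.15 × 1.033688 = $64.24 per barrel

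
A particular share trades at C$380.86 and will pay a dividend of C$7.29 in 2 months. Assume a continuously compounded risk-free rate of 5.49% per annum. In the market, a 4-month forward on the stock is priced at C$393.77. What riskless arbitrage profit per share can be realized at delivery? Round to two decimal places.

PV(dividends) I = 7.29·e^(−0.0549·2/12) = 7.2236
Fair forward F* = (S − I)·e^(rT) = (380.86 − 7.2236)·e^0.018300 = 373.6364 × 1.018468 = 380.5367
Market C$393.77 > fair 380.5367: forward overpriced → cash-and-carry (borrow at r, buy the stock and collect the dividends, short the forward).
Profit at T = |F_mkt − F*| = |393.77 − 380.5367| = C$13.23 per share

C$13.23 per share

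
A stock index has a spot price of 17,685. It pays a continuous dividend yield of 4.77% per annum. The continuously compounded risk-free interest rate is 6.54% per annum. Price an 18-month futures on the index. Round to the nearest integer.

18,161

F = S·e^((r − q)T) = 17685 · e^((0.0654 − 0.0477) × 18/12)
= 17685 · e^0.026550 = 17685 × 1.026906
F = 18,161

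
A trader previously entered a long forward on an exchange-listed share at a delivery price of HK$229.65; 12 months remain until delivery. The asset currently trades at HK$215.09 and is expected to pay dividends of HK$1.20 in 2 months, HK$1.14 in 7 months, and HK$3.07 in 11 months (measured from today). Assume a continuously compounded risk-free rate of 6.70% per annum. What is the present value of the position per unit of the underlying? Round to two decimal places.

-HK$4.85

PV(remaining dividends) I = 1.20·e^(−0.0670·2/12) + 1.14·e^(−0.0670·7/12) + 3.07·e^(−0.0670·11/12) = 5.1701
Current forward F = (S − I)·e^(rT) = (215.09 − 5.1701)·e^(0.0670·12/12) = 209.9199 × 1.069295 = 224.4663
Value (long) = (F − K)·e^(−rT) = (224.4663 − 229.65) × 0.935195 = -4.8478
Value = -HK$4.85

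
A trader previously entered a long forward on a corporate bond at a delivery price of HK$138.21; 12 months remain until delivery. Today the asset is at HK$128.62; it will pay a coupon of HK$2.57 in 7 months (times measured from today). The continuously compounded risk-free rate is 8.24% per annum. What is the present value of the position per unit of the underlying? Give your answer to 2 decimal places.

PV(remaining coupons) I = 2.57·e^(−0.0824·7/12) = 2.4494
Current forward F = (S − I)·e^(rT) = (128.62 − 2.4494)·e^(0.0824·12/12) = 126.1706 × 1.085890 = 137.0074
Value (long) = (F − K)·e^(−rT) = (137.0074 − 138.21) × 0.920904 = -1.1075
Value = -HK$1.11

-HK$1.11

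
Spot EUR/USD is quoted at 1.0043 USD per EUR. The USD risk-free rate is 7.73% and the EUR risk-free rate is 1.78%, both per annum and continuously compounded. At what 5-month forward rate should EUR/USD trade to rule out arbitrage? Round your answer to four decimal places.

1.0295

F = S·e^((r_USD − r_EUR)T) = 1.0043 · e^((0.0773 − 0.0178) × 5/12)
= 1.0043 · e^0.024792 = 1.0043 × 1.025102
F = 1.0295 USD per EUR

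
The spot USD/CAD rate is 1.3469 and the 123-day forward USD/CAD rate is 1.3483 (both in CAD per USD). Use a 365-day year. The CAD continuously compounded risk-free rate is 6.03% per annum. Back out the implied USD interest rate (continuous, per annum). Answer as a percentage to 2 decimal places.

F = S·e^((r_CAD − r_USD)T) ⇒ r_USD = r_CAD − ln(F/S)/T
ln(1.3483/1.3469) = 0.001039; /(123/365) = 0.003083
r_USD = 0.0603 − 0.003083 = 0.057217
r_USD = 5.72%

5.72%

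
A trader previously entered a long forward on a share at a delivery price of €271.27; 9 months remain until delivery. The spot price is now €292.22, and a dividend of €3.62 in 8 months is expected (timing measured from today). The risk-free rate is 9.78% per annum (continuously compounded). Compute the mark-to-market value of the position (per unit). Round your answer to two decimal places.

€36.74

PV(remaining dividends) I = 3.62·e^(−0.0978·8/12) = 3.3915
Current forward F = (S − I)·e^(rT) = (292.22 − 3.3915)·e^(0.0978·9/12) = 288.8285 × 1.076107 = 310.8104
Value (long) = (F − K)·e^(−rT) = (310.8104 − 271.27) × 0.929276 = 36.7439
Value = €36.74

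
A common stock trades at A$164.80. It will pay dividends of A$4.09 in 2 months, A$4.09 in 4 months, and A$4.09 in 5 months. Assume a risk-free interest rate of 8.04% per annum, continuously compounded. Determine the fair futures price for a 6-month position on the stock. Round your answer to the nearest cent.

PV(dividends) I = 4.09·e^(−0.0804·2/12) + 4.09·e^(−0.0804·4/12) + 4.09·e^(−0.0804·5/12)
I = 4.0356 + 3.9818 + 3.9553 = 11.9727
F = (S − I)·e^(rT) = (164.80 − 11.9727) · e^(0.0804·6/12)
= 152.8273 · e^0.040200 = 152.8273 × 1.041019 = A$159.10

A$159.10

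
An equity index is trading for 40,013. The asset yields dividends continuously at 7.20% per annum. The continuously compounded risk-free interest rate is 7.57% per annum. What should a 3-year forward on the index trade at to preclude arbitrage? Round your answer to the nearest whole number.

F = S·e^((r − q)T) = 40013 · e^((0.0757 − 0.0720) × 3)
= 40013 · e^0.011100 = 40013 × 1.011162
F = 40,460

40,460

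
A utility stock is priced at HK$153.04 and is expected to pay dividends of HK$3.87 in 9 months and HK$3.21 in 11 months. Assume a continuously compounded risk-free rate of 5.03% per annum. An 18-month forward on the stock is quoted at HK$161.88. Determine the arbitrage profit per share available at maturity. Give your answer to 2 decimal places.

HK$4.17 per share

PV(dividends) I = 3.87·e^(−0.0503·9/12) + 3.21·e^(−0.0503·11/12) = 6.7921
Fair forward F* = (S − I)·e^(rT) = (153.04 − 6.7921)·e^0.075450 = 146.2479 × 1.078369 = 157.7092
Market HK$161.88 > fair 157.7092: forward overpriced → cash-and-carry (borrow at r, buy the stock and collect the dividends, short the forward).
Profit at T = |F_mkt − F*| = |161.88 − 157.7092| = HK$4.17 per share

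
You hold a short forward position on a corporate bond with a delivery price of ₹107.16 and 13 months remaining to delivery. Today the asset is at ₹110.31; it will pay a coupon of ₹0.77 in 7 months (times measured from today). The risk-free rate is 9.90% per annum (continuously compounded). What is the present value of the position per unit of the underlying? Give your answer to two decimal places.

-₹13.32

PV(remaining coupons) I = 0.77·e^(−0.0990·7/12) = 0.7268
Current forward F = (S − I)·e^(rT) = (110.31 − 0.7268)·e^(0.0990·13/12) = 109.5832 × 1.113213 = 121.9894
Value (long) = (F − K)·e^(−rT) = (121.9894 − 107.16) × 0.898301 = 13.3213
Short position value = −(long value) = -₹13.32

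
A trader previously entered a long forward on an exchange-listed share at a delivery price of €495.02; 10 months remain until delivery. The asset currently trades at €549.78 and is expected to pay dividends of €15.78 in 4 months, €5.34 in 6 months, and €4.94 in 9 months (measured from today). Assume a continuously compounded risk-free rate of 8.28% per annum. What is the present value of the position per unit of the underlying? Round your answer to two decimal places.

PV(remaining dividends) I = 15.78·e^(−0.0828·4/12) + 5.34·e^(−0.0828·6/12) + 4.94·e^(−0.0828·9/12) = 25.1164
Current forward F = (S − I)·e^(rT) = (549.78 − 25.1164)·e^(0.0828·10/12) = 524.6636 × 1.071436 = 562.1435
Value (long) = (F − K)·e^(−rT) = (562.1435 − 495.02) × 0.933327 = 62.6482
Value = €62.65

€62.65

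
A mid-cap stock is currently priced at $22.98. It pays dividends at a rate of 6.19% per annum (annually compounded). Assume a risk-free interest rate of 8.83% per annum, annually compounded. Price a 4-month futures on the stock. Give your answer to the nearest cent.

$23.17

F = S · (1+r)^T / (1+q)^T
= 22.98 × 1.028607 / 1.020222 = 22.98 × 1.008219
F = $23.17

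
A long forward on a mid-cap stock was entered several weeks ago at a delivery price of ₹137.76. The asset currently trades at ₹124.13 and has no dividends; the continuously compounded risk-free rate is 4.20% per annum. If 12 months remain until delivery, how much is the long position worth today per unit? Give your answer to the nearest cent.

Current fair forward for the remaining 12 months: F = S·e^(r·T), r = 0.0420
F = 124.13 · e^(0.0420 × 12/12) = 124.13 × 1.042894 = 129.4544
Value of long forward = (F − K)·e^(−rT) = (129.4544 − 137.76) · e^(−0.0420·12/12)
= -8.3056 × 0.958870 = -7.96

-₹7.96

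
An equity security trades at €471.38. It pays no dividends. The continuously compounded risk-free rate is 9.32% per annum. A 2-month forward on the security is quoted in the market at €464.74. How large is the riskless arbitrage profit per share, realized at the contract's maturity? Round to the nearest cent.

€14.02 per share

Fair forward: F* = S·e^(carry·T), with carry = r = 0.0932
F* = 471.38 · e^(0.0932 × 2/12) = 471.38 · e^0.015533 = 471.38 × 1.015654 = €478.7590
Market €464.74 < fair €478.7590: forward underpriced → reverse cash-and-carry (short spot, go long the forward).
At maturity, profit = |F_mkt − F*| = |464.74 − 478.7590| = €14.02 per share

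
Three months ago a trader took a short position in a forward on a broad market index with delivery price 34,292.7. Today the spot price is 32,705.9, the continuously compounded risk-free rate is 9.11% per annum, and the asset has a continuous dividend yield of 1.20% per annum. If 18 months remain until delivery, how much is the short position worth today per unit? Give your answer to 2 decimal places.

-2209.78

Current fair forward for the remaining 18 months: F = S·e^((r − q)·T), (r − q) = 0.0911 − 0.0120 = 0.0791
F = 32705.9 · e^(0.0791 × 18/12) = 32705.9 × 1.12597576 = 36826.0506
Value of long forward = (F − K)·e^(−rT) = (36826.0506 − 34292.7) · e^(−0.0911·18/12)
= 2533.3506 × 0.87227547 = 2209.78
Short position value = −(long value) = -2209.78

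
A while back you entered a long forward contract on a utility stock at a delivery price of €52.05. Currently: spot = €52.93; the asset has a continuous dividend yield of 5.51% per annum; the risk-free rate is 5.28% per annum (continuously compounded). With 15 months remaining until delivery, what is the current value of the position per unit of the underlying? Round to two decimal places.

Current fair forward for the remaining 15 months: F = S·e^((r − q)·T), (r − q) = 0.0528 − 0.0551 = -0.0023
F = 52.93 · e^(-0.0023 × 15/12) = 52.93 × 0.997129 = 52.7780
Value of long forward = (F − K)·e^(−rT) = (52.7780 − 52.05) · e^(−0.0528·15/12)
= 0.7280 × 0.936131 = 0.68

€0.68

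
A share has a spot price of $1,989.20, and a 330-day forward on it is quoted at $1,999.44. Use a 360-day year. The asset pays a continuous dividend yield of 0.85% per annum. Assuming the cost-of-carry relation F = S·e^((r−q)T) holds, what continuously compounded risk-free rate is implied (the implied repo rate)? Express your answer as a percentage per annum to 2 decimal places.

1.41%

From F = S·e^((r−q)T): (r − q) = ln(F/S)/T
ln(1999.44/1989.20) = ln(1.005148) = 0.005135
(r − q) = 0.005135 / (330/360) = 0.005602
r = ln(F/S)/T + q = 0.005602 + 0.0085 = 0.014102
r = 1.41%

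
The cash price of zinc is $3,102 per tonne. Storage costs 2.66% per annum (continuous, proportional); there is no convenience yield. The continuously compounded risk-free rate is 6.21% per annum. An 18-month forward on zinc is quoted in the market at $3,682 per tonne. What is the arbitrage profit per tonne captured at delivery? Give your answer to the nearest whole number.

Fair forward: F* = S·e^(carry·T), with carry = (r + u) = 0.0621 + 0.0266 = 0.0887
F* = 3102 · e^(0.0887 × 18/12) = 3102 · e^0.133050 = 3102 × 1.142307 = $3543.4363
Market $3682 > fair $3543.4363: forward overpriced → cash-and-carry (buy spot, short the forward).
At maturity, profit = |F_mkt − F*| = |3682 − 3543.4363| = $139 per tonne

$139 per tonne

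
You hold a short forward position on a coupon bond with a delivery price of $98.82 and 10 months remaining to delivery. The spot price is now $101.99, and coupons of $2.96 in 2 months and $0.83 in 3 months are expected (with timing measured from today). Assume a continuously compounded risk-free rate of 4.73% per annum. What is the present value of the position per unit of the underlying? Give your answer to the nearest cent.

PV(remaining coupons) I = 2.96·e^(−0.0473·2/12) + 0.83·e^(−0.0473·3/12) = 3.7570
Current forward F = (S − I)·e^(rT) = (101.99 − 3.7570)·e^(0.0473·10/12) = 98.2330 × 1.040204 = 102.1824
Value (long) = (F − K)·e^(−rT) = (102.1824 − 98.82) × 0.961350 = 3.2324
Short position value = −(long value) = -$3.23

-$3.23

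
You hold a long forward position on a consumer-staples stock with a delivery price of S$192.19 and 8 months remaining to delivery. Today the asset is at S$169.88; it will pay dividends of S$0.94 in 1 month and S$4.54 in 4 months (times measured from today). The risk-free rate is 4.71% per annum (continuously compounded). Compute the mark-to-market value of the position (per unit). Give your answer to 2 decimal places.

PV(remaining dividends) I = 0.94·e^(−0.0471·1/12) + 4.54·e^(−0.0471·4/12) = 5.4056
Current forward F = (S − I)·e^(rT) = (169.88 − 5.4056)·e^(0.0471·8/12) = 164.4744 × 1.031898 = 169.7208
Value (long) = (F − K)·e^(−rT) = (169.7208 − 192.19) × 0.969088 = -21.7746
Value = -S$21.77

-S$21.77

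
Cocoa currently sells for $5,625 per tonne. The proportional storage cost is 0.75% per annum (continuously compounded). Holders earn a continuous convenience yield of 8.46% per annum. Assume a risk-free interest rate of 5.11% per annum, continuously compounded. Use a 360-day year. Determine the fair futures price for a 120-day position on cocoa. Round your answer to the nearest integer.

$5,576 per tonne

Net carry = r + u − y = 0.0511 + 0.0075 − 0.0846 = -0.0260
F = S·e^((r+u−y)T) = 5625 · e^(-0.0260 × 120/360) = 5625 · e^-0.008667
= 5625 × 0.991370 = $5,576 per tonne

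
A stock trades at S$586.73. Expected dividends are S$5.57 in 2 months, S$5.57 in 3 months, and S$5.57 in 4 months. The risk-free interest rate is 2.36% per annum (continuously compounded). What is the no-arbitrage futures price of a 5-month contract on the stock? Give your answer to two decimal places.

PV(dividends) I = 5.57·e^(−0.0236·2/12) + 5.57·e^(−0.0236·3/12) + 5.57·e^(−0.0236·4/12)
I = 5.5481 + 5.5372 + 5.5264 = 16.6117
F = (S − I)·e^(rT) = (586.73 − 16.6117) · e^(0.0236·5/12)
= 570.1183 · e^0.009833 = 570.1183 × 1.009882 = S$575.75

S$575.75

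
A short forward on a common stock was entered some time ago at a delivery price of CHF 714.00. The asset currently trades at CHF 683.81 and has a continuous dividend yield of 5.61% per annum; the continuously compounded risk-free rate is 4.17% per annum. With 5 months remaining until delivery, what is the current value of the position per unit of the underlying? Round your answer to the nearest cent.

CHF 33.69

Current fair forward for the remaining 5 months: F = S·e^((r − q)·T), (r − q) = 0.0417 − 0.0561 = -0.0144
F = 683.81 · e^(-0.0144 × 5/12) = 683.81 × 0.994018 = 679.7194
Value of long forward = (F − K)·e^(−rT) = (679.7194 − 714.00) · e^(−0.0417·5/12)
= -34.2806 × 0.982775 = -33.69
Short position value = −(long value) = CHF 33.69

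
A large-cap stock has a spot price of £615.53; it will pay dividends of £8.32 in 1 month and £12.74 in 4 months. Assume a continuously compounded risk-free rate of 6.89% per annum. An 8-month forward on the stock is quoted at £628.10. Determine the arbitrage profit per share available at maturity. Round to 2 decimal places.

£5.33 per share

PV(dividends) I = 8.32·e^(−0.0689·1/12) + 12.74·e^(−0.0689·4/12) = 20.7231
Fair forward F* = (S − I)·e^(rT) = (615.53 − 20.7231)·e^0.045933 = 594.8069 × 1.047004 = 622.7652
Market £628.10 > fair 622.7652: forward overpriced → cash-and-carry (borrow at r, buy the stock and collect the dividends, short the forward).
Profit at T = |F_mkt − F*| = |628.10 − 622.7652| = £5.33 per share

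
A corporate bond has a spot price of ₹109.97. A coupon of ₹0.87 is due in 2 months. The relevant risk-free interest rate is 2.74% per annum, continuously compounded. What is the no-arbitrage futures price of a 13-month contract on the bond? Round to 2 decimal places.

₹112.39

PV(coupons) I = 0.87·e^(−0.0274·2/12)
I = 0.8660
F = (S − I)·e^(rT) = (109.97 − 0.8660) · e^(0.0274·13/12)
= 109.1040 · e^0.029683 = 109.1040 × 1.030128 = ₹112.39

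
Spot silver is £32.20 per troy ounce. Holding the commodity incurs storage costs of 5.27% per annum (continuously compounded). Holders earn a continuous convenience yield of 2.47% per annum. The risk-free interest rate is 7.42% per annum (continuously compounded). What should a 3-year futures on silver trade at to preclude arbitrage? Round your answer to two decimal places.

Net carry = r + u − y = 0.0742 + 0.0527 − 0.0247 = 0.1022
F = S·e^((r+u−y)T) = 32.20 · e^(0.1022 × 3) = 32.20 · e^0.306600
= 32.20 × 1.358797 = £43.75 per troy ounce

£43.75 per troy ounce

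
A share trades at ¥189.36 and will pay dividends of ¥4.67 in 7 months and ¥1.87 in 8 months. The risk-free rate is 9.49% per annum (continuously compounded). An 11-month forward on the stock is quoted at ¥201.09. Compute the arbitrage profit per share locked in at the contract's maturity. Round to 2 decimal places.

¥1.25 per share

PV(dividends) I = 4.67·e^(−0.0949·7/12) + 1.87·e^(−0.0949·8/12) = 6.1739
Fair forward F* = (S − I)·e^(rT) = (189.36 − 6.1739)·e^0.086992 = 183.1861 × 1.090888 = 199.8355
Market ¥201.09 > fair 199.8355: forward overpriced → cash-and-carry (borrow at r, buy the stock and collect the dividends, short the forward).
Profit at T = |F_mkt − F*| = |201.09 − 199.8355| = ¥1.25 per share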